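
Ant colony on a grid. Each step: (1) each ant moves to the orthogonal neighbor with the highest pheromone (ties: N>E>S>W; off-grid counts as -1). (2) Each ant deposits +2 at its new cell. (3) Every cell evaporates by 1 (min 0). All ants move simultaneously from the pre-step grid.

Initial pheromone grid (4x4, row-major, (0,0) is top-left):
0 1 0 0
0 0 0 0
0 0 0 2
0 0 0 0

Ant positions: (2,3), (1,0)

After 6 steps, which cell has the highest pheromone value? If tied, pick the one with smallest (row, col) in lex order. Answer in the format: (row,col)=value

Answer: (2,3)=4

Derivation:
Step 1: ant0:(2,3)->N->(1,3) | ant1:(1,0)->N->(0,0)
  grid max=1 at (0,0)
Step 2: ant0:(1,3)->S->(2,3) | ant1:(0,0)->E->(0,1)
  grid max=2 at (2,3)
Step 3: ant0:(2,3)->N->(1,3) | ant1:(0,1)->E->(0,2)
  grid max=1 at (0,2)
Step 4: ant0:(1,3)->S->(2,3) | ant1:(0,2)->E->(0,3)
  grid max=2 at (2,3)
Step 5: ant0:(2,3)->N->(1,3) | ant1:(0,3)->S->(1,3)
  grid max=3 at (1,3)
Step 6: ant0:(1,3)->S->(2,3) | ant1:(1,3)->S->(2,3)
  grid max=4 at (2,3)
Final grid:
  0 0 0 0
  0 0 0 2
  0 0 0 4
  0 0 0 0
Max pheromone 4 at (2,3)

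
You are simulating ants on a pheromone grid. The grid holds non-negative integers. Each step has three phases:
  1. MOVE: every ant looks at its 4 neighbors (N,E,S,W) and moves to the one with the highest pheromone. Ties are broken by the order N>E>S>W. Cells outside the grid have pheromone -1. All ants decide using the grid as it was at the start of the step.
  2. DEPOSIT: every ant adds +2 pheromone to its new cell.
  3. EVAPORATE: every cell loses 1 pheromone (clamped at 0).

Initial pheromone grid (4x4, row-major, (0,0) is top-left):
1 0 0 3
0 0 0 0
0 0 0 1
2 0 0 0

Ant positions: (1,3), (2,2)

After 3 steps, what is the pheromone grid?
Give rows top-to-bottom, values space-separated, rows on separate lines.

After step 1: ants at (0,3),(2,3)
  0 0 0 4
  0 0 0 0
  0 0 0 2
  1 0 0 0
After step 2: ants at (1,3),(1,3)
  0 0 0 3
  0 0 0 3
  0 0 0 1
  0 0 0 0
After step 3: ants at (0,3),(0,3)
  0 0 0 6
  0 0 0 2
  0 0 0 0
  0 0 0 0

0 0 0 6
0 0 0 2
0 0 0 0
0 0 0 0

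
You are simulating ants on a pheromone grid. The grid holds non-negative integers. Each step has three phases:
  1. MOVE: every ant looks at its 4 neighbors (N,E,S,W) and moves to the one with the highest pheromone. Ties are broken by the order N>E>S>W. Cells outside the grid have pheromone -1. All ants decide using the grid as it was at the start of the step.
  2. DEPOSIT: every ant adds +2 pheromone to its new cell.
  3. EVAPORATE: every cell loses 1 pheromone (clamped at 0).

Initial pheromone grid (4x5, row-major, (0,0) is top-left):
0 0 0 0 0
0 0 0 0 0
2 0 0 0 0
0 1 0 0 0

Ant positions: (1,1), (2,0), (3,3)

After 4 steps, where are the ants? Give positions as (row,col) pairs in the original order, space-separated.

Step 1: ant0:(1,1)->N->(0,1) | ant1:(2,0)->N->(1,0) | ant2:(3,3)->N->(2,3)
  grid max=1 at (0,1)
Step 2: ant0:(0,1)->E->(0,2) | ant1:(1,0)->S->(2,0) | ant2:(2,3)->N->(1,3)
  grid max=2 at (2,0)
Step 3: ant0:(0,2)->E->(0,3) | ant1:(2,0)->N->(1,0) | ant2:(1,3)->N->(0,3)
  grid max=3 at (0,3)
Step 4: ant0:(0,3)->E->(0,4) | ant1:(1,0)->S->(2,0) | ant2:(0,3)->E->(0,4)
  grid max=3 at (0,4)

(0,4) (2,0) (0,4)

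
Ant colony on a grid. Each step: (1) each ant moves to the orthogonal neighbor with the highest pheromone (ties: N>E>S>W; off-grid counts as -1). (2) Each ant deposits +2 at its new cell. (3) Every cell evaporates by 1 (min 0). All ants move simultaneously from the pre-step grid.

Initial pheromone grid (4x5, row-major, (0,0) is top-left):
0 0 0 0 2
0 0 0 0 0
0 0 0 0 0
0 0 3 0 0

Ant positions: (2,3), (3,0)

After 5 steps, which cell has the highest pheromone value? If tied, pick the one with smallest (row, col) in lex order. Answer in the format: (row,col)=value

Step 1: ant0:(2,3)->N->(1,3) | ant1:(3,0)->N->(2,0)
  grid max=2 at (3,2)
Step 2: ant0:(1,3)->N->(0,3) | ant1:(2,0)->N->(1,0)
  grid max=1 at (0,3)
Step 3: ant0:(0,3)->E->(0,4) | ant1:(1,0)->N->(0,0)
  grid max=1 at (0,0)
Step 4: ant0:(0,4)->S->(1,4) | ant1:(0,0)->E->(0,1)
  grid max=1 at (0,1)
Step 5: ant0:(1,4)->N->(0,4) | ant1:(0,1)->E->(0,2)
  grid max=1 at (0,2)
Final grid:
  0 0 1 0 1
  0 0 0 0 0
  0 0 0 0 0
  0 0 0 0 0
Max pheromone 1 at (0,2)

Answer: (0,2)=1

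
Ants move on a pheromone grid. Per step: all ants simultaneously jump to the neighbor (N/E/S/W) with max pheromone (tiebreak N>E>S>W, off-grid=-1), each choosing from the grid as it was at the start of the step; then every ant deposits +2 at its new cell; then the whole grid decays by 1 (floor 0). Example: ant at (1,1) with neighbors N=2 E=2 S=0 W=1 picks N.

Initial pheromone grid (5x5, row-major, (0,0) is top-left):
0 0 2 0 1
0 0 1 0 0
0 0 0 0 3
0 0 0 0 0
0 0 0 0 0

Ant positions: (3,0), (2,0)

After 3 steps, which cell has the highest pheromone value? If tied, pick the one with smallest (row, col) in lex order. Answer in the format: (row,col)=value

Answer: (1,0)=3

Derivation:
Step 1: ant0:(3,0)->N->(2,0) | ant1:(2,0)->N->(1,0)
  grid max=2 at (2,4)
Step 2: ant0:(2,0)->N->(1,0) | ant1:(1,0)->S->(2,0)
  grid max=2 at (1,0)
Step 3: ant0:(1,0)->S->(2,0) | ant1:(2,0)->N->(1,0)
  grid max=3 at (1,0)
Final grid:
  0 0 0 0 0
  3 0 0 0 0
  3 0 0 0 0
  0 0 0 0 0
  0 0 0 0 0
Max pheromone 3 at (1,0)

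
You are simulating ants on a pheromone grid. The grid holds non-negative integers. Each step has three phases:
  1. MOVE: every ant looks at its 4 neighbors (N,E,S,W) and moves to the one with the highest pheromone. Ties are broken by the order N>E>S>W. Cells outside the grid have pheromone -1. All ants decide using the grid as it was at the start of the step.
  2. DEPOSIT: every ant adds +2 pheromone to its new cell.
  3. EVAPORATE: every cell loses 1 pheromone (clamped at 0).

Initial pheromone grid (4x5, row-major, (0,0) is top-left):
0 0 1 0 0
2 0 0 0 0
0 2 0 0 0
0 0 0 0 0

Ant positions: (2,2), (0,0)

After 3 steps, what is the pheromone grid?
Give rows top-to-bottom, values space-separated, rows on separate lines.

After step 1: ants at (2,1),(1,0)
  0 0 0 0 0
  3 0 0 0 0
  0 3 0 0 0
  0 0 0 0 0
After step 2: ants at (1,1),(0,0)
  1 0 0 0 0
  2 1 0 0 0
  0 2 0 0 0
  0 0 0 0 0
After step 3: ants at (2,1),(1,0)
  0 0 0 0 0
  3 0 0 0 0
  0 3 0 0 0
  0 0 0 0 0

0 0 0 0 0
3 0 0 0 0
0 3 0 0 0
0 0 0 0 0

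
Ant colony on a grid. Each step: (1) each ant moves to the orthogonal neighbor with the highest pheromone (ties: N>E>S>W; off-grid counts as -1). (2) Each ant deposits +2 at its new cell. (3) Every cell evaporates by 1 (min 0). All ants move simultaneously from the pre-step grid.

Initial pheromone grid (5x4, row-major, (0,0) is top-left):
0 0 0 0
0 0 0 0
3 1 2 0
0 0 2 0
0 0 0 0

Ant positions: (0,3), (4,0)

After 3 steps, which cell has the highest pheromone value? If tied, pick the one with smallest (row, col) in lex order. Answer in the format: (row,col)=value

Step 1: ant0:(0,3)->S->(1,3) | ant1:(4,0)->N->(3,0)
  grid max=2 at (2,0)
Step 2: ant0:(1,3)->N->(0,3) | ant1:(3,0)->N->(2,0)
  grid max=3 at (2,0)
Step 3: ant0:(0,3)->S->(1,3) | ant1:(2,0)->N->(1,0)
  grid max=2 at (2,0)
Final grid:
  0 0 0 0
  1 0 0 1
  2 0 0 0
  0 0 0 0
  0 0 0 0
Max pheromone 2 at (2,0)

Answer: (2,0)=2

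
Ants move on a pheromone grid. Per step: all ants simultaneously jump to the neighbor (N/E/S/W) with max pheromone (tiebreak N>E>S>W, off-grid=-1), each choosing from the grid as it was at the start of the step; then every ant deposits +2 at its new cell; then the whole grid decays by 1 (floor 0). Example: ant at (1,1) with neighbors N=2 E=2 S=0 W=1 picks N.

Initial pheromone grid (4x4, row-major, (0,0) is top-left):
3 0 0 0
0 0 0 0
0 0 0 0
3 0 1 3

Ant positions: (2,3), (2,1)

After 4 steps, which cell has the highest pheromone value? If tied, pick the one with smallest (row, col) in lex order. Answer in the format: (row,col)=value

Step 1: ant0:(2,3)->S->(3,3) | ant1:(2,1)->N->(1,1)
  grid max=4 at (3,3)
Step 2: ant0:(3,3)->N->(2,3) | ant1:(1,1)->N->(0,1)
  grid max=3 at (3,3)
Step 3: ant0:(2,3)->S->(3,3) | ant1:(0,1)->W->(0,0)
  grid max=4 at (3,3)
Step 4: ant0:(3,3)->N->(2,3) | ant1:(0,0)->E->(0,1)
  grid max=3 at (3,3)
Final grid:
  1 1 0 0
  0 0 0 0
  0 0 0 1
  0 0 0 3
Max pheromone 3 at (3,3)

Answer: (3,3)=3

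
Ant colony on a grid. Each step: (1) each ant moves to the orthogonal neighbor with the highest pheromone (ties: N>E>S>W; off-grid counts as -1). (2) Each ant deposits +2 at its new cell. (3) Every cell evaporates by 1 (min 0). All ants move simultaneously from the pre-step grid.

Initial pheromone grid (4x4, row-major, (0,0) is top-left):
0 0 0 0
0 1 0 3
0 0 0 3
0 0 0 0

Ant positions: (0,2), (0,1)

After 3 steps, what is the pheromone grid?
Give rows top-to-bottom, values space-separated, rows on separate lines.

After step 1: ants at (0,3),(1,1)
  0 0 0 1
  0 2 0 2
  0 0 0 2
  0 0 0 0
After step 2: ants at (1,3),(0,1)
  0 1 0 0
  0 1 0 3
  0 0 0 1
  0 0 0 0
After step 3: ants at (2,3),(1,1)
  0 0 0 0
  0 2 0 2
  0 0 0 2
  0 0 0 0

0 0 0 0
0 2 0 2
0 0 0 2
0 0 0 0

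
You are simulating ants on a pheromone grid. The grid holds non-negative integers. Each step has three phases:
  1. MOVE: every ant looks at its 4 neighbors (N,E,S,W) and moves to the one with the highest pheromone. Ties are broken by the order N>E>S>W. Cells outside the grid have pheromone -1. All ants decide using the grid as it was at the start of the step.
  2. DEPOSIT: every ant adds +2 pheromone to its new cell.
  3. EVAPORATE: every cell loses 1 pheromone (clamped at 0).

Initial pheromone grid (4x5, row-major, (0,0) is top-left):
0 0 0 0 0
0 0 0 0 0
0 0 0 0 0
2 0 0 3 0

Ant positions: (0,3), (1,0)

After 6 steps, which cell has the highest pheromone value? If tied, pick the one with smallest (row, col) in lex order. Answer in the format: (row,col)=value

Step 1: ant0:(0,3)->E->(0,4) | ant1:(1,0)->N->(0,0)
  grid max=2 at (3,3)
Step 2: ant0:(0,4)->S->(1,4) | ant1:(0,0)->E->(0,1)
  grid max=1 at (0,1)
Step 3: ant0:(1,4)->N->(0,4) | ant1:(0,1)->E->(0,2)
  grid max=1 at (0,2)
Step 4: ant0:(0,4)->S->(1,4) | ant1:(0,2)->E->(0,3)
  grid max=1 at (0,3)
Step 5: ant0:(1,4)->N->(0,4) | ant1:(0,3)->E->(0,4)
  grid max=3 at (0,4)
Step 6: ant0:(0,4)->S->(1,4) | ant1:(0,4)->S->(1,4)
  grid max=3 at (1,4)
Final grid:
  0 0 0 0 2
  0 0 0 0 3
  0 0 0 0 0
  0 0 0 0 0
Max pheromone 3 at (1,4)

Answer: (1,4)=3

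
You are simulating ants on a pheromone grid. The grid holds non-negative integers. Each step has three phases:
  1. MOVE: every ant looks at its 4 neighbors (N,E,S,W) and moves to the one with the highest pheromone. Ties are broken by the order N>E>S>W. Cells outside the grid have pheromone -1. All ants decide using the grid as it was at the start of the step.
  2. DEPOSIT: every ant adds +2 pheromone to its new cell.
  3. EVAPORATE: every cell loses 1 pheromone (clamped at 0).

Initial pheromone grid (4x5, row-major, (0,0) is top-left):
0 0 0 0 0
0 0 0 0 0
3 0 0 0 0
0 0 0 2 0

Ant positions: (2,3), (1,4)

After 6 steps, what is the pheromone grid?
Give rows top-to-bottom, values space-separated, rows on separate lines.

After step 1: ants at (3,3),(0,4)
  0 0 0 0 1
  0 0 0 0 0
  2 0 0 0 0
  0 0 0 3 0
After step 2: ants at (2,3),(1,4)
  0 0 0 0 0
  0 0 0 0 1
  1 0 0 1 0
  0 0 0 2 0
After step 3: ants at (3,3),(0,4)
  0 0 0 0 1
  0 0 0 0 0
  0 0 0 0 0
  0 0 0 3 0
After step 4: ants at (2,3),(1,4)
  0 0 0 0 0
  0 0 0 0 1
  0 0 0 1 0
  0 0 0 2 0
After step 5: ants at (3,3),(0,4)
  0 0 0 0 1
  0 0 0 0 0
  0 0 0 0 0
  0 0 0 3 0
After step 6: ants at (2,3),(1,4)
  0 0 0 0 0
  0 0 0 0 1
  0 0 0 1 0
  0 0 0 2 0

0 0 0 0 0
0 0 0 0 1
0 0 0 1 0
0 0 0 2 0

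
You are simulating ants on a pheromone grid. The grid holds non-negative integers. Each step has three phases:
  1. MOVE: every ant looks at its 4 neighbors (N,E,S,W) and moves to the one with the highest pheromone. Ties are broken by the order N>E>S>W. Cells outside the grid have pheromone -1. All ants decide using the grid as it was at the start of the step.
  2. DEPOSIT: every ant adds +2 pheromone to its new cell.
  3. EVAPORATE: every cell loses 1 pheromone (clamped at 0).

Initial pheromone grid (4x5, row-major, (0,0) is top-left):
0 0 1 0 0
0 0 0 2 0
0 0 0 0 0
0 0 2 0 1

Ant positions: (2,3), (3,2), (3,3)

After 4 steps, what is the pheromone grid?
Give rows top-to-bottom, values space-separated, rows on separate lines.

After step 1: ants at (1,3),(2,2),(3,2)
  0 0 0 0 0
  0 0 0 3 0
  0 0 1 0 0
  0 0 3 0 0
After step 2: ants at (0,3),(3,2),(2,2)
  0 0 0 1 0
  0 0 0 2 0
  0 0 2 0 0
  0 0 4 0 0
After step 3: ants at (1,3),(2,2),(3,2)
  0 0 0 0 0
  0 0 0 3 0
  0 0 3 0 0
  0 0 5 0 0
After step 4: ants at (0,3),(3,2),(2,2)
  0 0 0 1 0
  0 0 0 2 0
  0 0 4 0 0
  0 0 6 0 0

0 0 0 1 0
0 0 0 2 0
0 0 4 0 0
0 0 6 0 0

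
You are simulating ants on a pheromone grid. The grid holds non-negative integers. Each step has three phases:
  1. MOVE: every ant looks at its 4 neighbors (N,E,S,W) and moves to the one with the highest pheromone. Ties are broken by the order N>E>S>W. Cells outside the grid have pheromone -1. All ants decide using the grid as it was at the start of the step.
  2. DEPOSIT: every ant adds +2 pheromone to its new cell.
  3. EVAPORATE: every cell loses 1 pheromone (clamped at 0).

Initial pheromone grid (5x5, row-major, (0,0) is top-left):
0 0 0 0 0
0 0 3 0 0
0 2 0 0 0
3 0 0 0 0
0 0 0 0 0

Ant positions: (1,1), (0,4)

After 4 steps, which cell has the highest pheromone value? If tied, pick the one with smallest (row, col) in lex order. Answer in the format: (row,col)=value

Answer: (1,2)=3

Derivation:
Step 1: ant0:(1,1)->E->(1,2) | ant1:(0,4)->S->(1,4)
  grid max=4 at (1,2)
Step 2: ant0:(1,2)->N->(0,2) | ant1:(1,4)->N->(0,4)
  grid max=3 at (1,2)
Step 3: ant0:(0,2)->S->(1,2) | ant1:(0,4)->S->(1,4)
  grid max=4 at (1,2)
Step 4: ant0:(1,2)->N->(0,2) | ant1:(1,4)->N->(0,4)
  grid max=3 at (1,2)
Final grid:
  0 0 1 0 1
  0 0 3 0 0
  0 0 0 0 0
  0 0 0 0 0
  0 0 0 0 0
Max pheromone 3 at (1,2)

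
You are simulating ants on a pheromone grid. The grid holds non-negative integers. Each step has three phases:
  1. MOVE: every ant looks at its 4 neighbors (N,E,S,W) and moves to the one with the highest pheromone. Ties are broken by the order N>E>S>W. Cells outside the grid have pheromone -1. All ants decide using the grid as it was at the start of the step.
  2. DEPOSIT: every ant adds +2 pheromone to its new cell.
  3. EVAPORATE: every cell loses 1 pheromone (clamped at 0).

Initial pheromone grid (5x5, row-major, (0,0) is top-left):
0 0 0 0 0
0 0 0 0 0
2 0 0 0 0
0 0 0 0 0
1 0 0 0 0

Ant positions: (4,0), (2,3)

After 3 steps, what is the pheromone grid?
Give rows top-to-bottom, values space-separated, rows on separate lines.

After step 1: ants at (3,0),(1,3)
  0 0 0 0 0
  0 0 0 1 0
  1 0 0 0 0
  1 0 0 0 0
  0 0 0 0 0
After step 2: ants at (2,0),(0,3)
  0 0 0 1 0
  0 0 0 0 0
  2 0 0 0 0
  0 0 0 0 0
  0 0 0 0 0
After step 3: ants at (1,0),(0,4)
  0 0 0 0 1
  1 0 0 0 0
  1 0 0 0 0
  0 0 0 0 0
  0 0 0 0 0

0 0 0 0 1
1 0 0 0 0
1 0 0 0 0
0 0 0 0 0
0 0 0 0 0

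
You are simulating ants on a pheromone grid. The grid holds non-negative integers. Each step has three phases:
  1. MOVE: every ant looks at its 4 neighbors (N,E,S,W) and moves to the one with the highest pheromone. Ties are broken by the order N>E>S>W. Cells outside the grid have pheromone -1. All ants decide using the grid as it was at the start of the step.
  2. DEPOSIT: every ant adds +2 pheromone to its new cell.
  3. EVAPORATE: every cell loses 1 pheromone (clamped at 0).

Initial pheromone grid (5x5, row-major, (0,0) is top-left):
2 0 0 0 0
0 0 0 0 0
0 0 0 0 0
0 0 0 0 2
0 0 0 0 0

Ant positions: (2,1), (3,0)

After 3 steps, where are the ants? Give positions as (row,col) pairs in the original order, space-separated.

Step 1: ant0:(2,1)->N->(1,1) | ant1:(3,0)->N->(2,0)
  grid max=1 at (0,0)
Step 2: ant0:(1,1)->N->(0,1) | ant1:(2,0)->N->(1,0)
  grid max=1 at (0,1)
Step 3: ant0:(0,1)->E->(0,2) | ant1:(1,0)->N->(0,0)
  grid max=1 at (0,0)

(0,2) (0,0)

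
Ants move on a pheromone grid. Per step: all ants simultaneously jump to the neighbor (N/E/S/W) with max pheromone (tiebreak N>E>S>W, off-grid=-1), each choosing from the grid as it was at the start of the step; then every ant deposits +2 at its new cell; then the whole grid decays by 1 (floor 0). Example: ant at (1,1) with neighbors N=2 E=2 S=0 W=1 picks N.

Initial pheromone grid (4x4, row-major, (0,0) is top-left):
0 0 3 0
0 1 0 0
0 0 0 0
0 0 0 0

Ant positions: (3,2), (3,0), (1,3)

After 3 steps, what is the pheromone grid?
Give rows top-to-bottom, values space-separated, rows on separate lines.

After step 1: ants at (2,2),(2,0),(0,3)
  0 0 2 1
  0 0 0 0
  1 0 1 0
  0 0 0 0
After step 2: ants at (1,2),(1,0),(0,2)
  0 0 3 0
  1 0 1 0
  0 0 0 0
  0 0 0 0
After step 3: ants at (0,2),(0,0),(1,2)
  1 0 4 0
  0 0 2 0
  0 0 0 0
  0 0 0 0

1 0 4 0
0 0 2 0
0 0 0 0
0 0 0 0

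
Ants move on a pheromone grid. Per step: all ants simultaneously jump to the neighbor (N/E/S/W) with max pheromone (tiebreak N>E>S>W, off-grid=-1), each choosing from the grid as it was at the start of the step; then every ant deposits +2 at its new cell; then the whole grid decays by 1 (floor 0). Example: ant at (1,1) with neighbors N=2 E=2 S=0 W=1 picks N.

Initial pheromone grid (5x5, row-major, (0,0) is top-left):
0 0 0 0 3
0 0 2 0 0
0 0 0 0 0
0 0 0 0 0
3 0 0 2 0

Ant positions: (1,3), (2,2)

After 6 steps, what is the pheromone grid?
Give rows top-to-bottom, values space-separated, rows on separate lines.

After step 1: ants at (1,2),(1,2)
  0 0 0 0 2
  0 0 5 0 0
  0 0 0 0 0
  0 0 0 0 0
  2 0 0 1 0
After step 2: ants at (0,2),(0,2)
  0 0 3 0 1
  0 0 4 0 0
  0 0 0 0 0
  0 0 0 0 0
  1 0 0 0 0
After step 3: ants at (1,2),(1,2)
  0 0 2 0 0
  0 0 7 0 0
  0 0 0 0 0
  0 0 0 0 0
  0 0 0 0 0
After step 4: ants at (0,2),(0,2)
  0 0 5 0 0
  0 0 6 0 0
  0 0 0 0 0
  0 0 0 0 0
  0 0 0 0 0
After step 5: ants at (1,2),(1,2)
  0 0 4 0 0
  0 0 9 0 0
  0 0 0 0 0
  0 0 0 0 0
  0 0 0 0 0
After step 6: ants at (0,2),(0,2)
  0 0 7 0 0
  0 0 8 0 0
  0 0 0 0 0
  0 0 0 0 0
  0 0 0 0 0

0 0 7 0 0
0 0 8 0 0
0 0 0 0 0
0 0 0 0 0
0 0 0 0 0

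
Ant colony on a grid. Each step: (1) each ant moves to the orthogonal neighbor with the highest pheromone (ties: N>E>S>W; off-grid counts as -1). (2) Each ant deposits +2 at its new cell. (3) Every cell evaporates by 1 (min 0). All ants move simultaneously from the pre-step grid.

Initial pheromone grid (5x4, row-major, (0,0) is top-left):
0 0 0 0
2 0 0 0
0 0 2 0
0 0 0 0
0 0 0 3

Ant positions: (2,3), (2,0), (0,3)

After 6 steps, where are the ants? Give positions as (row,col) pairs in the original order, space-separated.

Step 1: ant0:(2,3)->W->(2,2) | ant1:(2,0)->N->(1,0) | ant2:(0,3)->S->(1,3)
  grid max=3 at (1,0)
Step 2: ant0:(2,2)->N->(1,2) | ant1:(1,0)->N->(0,0) | ant2:(1,3)->N->(0,3)
  grid max=2 at (1,0)
Step 3: ant0:(1,2)->S->(2,2) | ant1:(0,0)->S->(1,0) | ant2:(0,3)->S->(1,3)
  grid max=3 at (1,0)
Step 4: ant0:(2,2)->N->(1,2) | ant1:(1,0)->N->(0,0) | ant2:(1,3)->N->(0,3)
  grid max=2 at (1,0)
Step 5: ant0:(1,2)->S->(2,2) | ant1:(0,0)->S->(1,0) | ant2:(0,3)->S->(1,3)
  grid max=3 at (1,0)
Step 6: ant0:(2,2)->N->(1,2) | ant1:(1,0)->N->(0,0) | ant2:(1,3)->N->(0,3)
  grid max=2 at (1,0)

(1,2) (0,0) (0,3)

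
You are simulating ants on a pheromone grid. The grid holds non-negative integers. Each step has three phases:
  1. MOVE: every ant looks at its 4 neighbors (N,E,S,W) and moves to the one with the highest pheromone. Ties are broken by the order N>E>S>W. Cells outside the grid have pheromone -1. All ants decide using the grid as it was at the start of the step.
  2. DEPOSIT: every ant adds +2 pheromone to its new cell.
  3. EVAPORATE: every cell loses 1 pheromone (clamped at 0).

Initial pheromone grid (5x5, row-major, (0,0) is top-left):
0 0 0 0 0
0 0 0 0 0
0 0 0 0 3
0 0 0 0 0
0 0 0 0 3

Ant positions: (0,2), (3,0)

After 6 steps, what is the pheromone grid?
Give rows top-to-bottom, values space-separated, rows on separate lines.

After step 1: ants at (0,3),(2,0)
  0 0 0 1 0
  0 0 0 0 0
  1 0 0 0 2
  0 0 0 0 0
  0 0 0 0 2
After step 2: ants at (0,4),(1,0)
  0 0 0 0 1
  1 0 0 0 0
  0 0 0 0 1
  0 0 0 0 0
  0 0 0 0 1
After step 3: ants at (1,4),(0,0)
  1 0 0 0 0
  0 0 0 0 1
  0 0 0 0 0
  0 0 0 0 0
  0 0 0 0 0
After step 4: ants at (0,4),(0,1)
  0 1 0 0 1
  0 0 0 0 0
  0 0 0 0 0
  0 0 0 0 0
  0 0 0 0 0
After step 5: ants at (1,4),(0,2)
  0 0 1 0 0
  0 0 0 0 1
  0 0 0 0 0
  0 0 0 0 0
  0 0 0 0 0
After step 6: ants at (0,4),(0,3)
  0 0 0 1 1
  0 0 0 0 0
  0 0 0 0 0
  0 0 0 0 0
  0 0 0 0 0

0 0 0 1 1
0 0 0 0 0
0 0 0 0 0
0 0 0 0 0
0 0 0 0 0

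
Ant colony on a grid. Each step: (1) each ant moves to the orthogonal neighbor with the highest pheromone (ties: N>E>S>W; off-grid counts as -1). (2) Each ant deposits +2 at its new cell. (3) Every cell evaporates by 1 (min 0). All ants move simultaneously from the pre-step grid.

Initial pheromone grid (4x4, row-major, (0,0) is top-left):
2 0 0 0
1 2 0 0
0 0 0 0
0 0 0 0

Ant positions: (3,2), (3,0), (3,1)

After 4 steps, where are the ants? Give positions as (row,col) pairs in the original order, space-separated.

Step 1: ant0:(3,2)->N->(2,2) | ant1:(3,0)->N->(2,0) | ant2:(3,1)->N->(2,1)
  grid max=1 at (0,0)
Step 2: ant0:(2,2)->W->(2,1) | ant1:(2,0)->E->(2,1) | ant2:(2,1)->N->(1,1)
  grid max=4 at (2,1)
Step 3: ant0:(2,1)->N->(1,1) | ant1:(2,1)->N->(1,1) | ant2:(1,1)->S->(2,1)
  grid max=5 at (1,1)
Step 4: ant0:(1,1)->S->(2,1) | ant1:(1,1)->S->(2,1) | ant2:(2,1)->N->(1,1)
  grid max=8 at (2,1)

(2,1) (2,1) (1,1)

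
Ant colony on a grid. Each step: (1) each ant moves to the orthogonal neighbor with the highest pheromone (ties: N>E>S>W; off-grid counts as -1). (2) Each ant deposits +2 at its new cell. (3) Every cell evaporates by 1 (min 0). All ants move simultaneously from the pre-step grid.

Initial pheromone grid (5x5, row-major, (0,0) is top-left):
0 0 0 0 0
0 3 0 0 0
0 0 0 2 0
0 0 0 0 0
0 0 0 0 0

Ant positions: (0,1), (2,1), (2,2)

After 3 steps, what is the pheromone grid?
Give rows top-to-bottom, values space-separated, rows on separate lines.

After step 1: ants at (1,1),(1,1),(2,3)
  0 0 0 0 0
  0 6 0 0 0
  0 0 0 3 0
  0 0 0 0 0
  0 0 0 0 0
After step 2: ants at (0,1),(0,1),(1,3)
  0 3 0 0 0
  0 5 0 1 0
  0 0 0 2 0
  0 0 0 0 0
  0 0 0 0 0
After step 3: ants at (1,1),(1,1),(2,3)
  0 2 0 0 0
  0 8 0 0 0
  0 0 0 3 0
  0 0 0 0 0
  0 0 0 0 0

0 2 0 0 0
0 8 0 0 0
0 0 0 3 0
0 0 0 0 0
0 0 0 0 0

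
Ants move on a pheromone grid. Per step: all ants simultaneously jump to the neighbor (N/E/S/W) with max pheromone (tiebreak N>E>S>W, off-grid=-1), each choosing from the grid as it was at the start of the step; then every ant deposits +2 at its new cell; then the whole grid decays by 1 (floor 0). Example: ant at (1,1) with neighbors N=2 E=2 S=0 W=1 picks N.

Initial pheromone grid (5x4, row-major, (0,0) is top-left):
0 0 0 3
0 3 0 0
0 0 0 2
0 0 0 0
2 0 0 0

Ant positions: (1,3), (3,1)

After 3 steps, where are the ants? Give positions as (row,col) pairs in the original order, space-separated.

Step 1: ant0:(1,3)->N->(0,3) | ant1:(3,1)->N->(2,1)
  grid max=4 at (0,3)
Step 2: ant0:(0,3)->S->(1,3) | ant1:(2,1)->N->(1,1)
  grid max=3 at (0,3)
Step 3: ant0:(1,3)->N->(0,3) | ant1:(1,1)->N->(0,1)
  grid max=4 at (0,3)

(0,3) (0,1)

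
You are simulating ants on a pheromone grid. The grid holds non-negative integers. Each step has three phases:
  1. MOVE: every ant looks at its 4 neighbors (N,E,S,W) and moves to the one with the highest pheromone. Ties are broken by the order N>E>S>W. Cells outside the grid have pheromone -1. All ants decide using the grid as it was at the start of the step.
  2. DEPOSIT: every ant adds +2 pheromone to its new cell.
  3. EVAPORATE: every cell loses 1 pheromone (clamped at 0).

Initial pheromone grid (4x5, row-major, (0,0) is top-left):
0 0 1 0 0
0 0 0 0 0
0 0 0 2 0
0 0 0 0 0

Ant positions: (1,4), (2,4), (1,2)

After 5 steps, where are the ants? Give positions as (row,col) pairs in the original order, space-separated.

Step 1: ant0:(1,4)->N->(0,4) | ant1:(2,4)->W->(2,3) | ant2:(1,2)->N->(0,2)
  grid max=3 at (2,3)
Step 2: ant0:(0,4)->S->(1,4) | ant1:(2,3)->N->(1,3) | ant2:(0,2)->E->(0,3)
  grid max=2 at (2,3)
Step 3: ant0:(1,4)->W->(1,3) | ant1:(1,3)->S->(2,3) | ant2:(0,3)->S->(1,3)
  grid max=4 at (1,3)
Step 4: ant0:(1,3)->S->(2,3) | ant1:(2,3)->N->(1,3) | ant2:(1,3)->S->(2,3)
  grid max=6 at (2,3)
Step 5: ant0:(2,3)->N->(1,3) | ant1:(1,3)->S->(2,3) | ant2:(2,3)->N->(1,3)
  grid max=8 at (1,3)

(1,3) (2,3) (1,3)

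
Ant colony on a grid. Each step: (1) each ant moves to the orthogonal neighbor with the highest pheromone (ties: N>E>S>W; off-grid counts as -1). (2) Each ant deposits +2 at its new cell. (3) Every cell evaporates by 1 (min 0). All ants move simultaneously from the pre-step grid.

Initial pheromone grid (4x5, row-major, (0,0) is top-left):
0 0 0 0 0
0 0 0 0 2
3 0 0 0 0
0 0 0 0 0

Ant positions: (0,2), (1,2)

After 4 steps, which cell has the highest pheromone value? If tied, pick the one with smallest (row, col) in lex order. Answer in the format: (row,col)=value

Answer: (0,2)=4

Derivation:
Step 1: ant0:(0,2)->E->(0,3) | ant1:(1,2)->N->(0,2)
  grid max=2 at (2,0)
Step 2: ant0:(0,3)->W->(0,2) | ant1:(0,2)->E->(0,3)
  grid max=2 at (0,2)
Step 3: ant0:(0,2)->E->(0,3) | ant1:(0,3)->W->(0,2)
  grid max=3 at (0,2)
Step 4: ant0:(0,3)->W->(0,2) | ant1:(0,2)->E->(0,3)
  grid max=4 at (0,2)
Final grid:
  0 0 4 4 0
  0 0 0 0 0
  0 0 0 0 0
  0 0 0 0 0
Max pheromone 4 at (0,2)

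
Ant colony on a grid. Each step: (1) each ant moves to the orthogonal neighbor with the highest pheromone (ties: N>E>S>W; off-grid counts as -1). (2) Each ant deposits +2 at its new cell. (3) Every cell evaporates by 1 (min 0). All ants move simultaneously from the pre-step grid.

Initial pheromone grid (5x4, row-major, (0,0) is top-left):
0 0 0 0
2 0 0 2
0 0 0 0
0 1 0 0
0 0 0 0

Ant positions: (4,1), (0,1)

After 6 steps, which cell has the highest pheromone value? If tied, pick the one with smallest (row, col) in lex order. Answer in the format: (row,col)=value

Step 1: ant0:(4,1)->N->(3,1) | ant1:(0,1)->E->(0,2)
  grid max=2 at (3,1)
Step 2: ant0:(3,1)->N->(2,1) | ant1:(0,2)->E->(0,3)
  grid max=1 at (0,3)
Step 3: ant0:(2,1)->S->(3,1) | ant1:(0,3)->S->(1,3)
  grid max=2 at (3,1)
Step 4: ant0:(3,1)->N->(2,1) | ant1:(1,3)->N->(0,3)
  grid max=1 at (0,3)
Step 5: ant0:(2,1)->S->(3,1) | ant1:(0,3)->S->(1,3)
  grid max=2 at (3,1)
Step 6: ant0:(3,1)->N->(2,1) | ant1:(1,3)->N->(0,3)
  grid max=1 at (0,3)
Final grid:
  0 0 0 1
  0 0 0 0
  0 1 0 0
  0 1 0 0
  0 0 0 0
Max pheromone 1 at (0,3)

Answer: (0,3)=1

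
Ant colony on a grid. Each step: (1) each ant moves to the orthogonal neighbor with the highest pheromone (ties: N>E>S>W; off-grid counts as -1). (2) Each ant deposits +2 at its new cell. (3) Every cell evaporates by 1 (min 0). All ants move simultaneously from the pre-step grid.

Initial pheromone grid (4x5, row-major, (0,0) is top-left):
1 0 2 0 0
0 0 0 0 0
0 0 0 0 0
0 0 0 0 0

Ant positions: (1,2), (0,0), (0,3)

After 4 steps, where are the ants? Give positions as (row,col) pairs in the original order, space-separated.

Step 1: ant0:(1,2)->N->(0,2) | ant1:(0,0)->E->(0,1) | ant2:(0,3)->W->(0,2)
  grid max=5 at (0,2)
Step 2: ant0:(0,2)->W->(0,1) | ant1:(0,1)->E->(0,2) | ant2:(0,2)->W->(0,1)
  grid max=6 at (0,2)
Step 3: ant0:(0,1)->E->(0,2) | ant1:(0,2)->W->(0,1) | ant2:(0,1)->E->(0,2)
  grid max=9 at (0,2)
Step 4: ant0:(0,2)->W->(0,1) | ant1:(0,1)->E->(0,2) | ant2:(0,2)->W->(0,1)
  grid max=10 at (0,2)

(0,1) (0,2) (0,1)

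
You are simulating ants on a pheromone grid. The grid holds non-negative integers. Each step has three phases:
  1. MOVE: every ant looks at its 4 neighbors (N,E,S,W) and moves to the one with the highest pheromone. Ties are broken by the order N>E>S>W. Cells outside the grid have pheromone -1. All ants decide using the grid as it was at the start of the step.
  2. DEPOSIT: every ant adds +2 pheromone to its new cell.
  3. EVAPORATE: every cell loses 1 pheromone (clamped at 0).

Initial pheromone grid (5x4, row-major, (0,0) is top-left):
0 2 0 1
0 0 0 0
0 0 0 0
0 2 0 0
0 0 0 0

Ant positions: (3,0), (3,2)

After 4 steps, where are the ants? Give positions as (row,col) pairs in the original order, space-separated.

Step 1: ant0:(3,0)->E->(3,1) | ant1:(3,2)->W->(3,1)
  grid max=5 at (3,1)
Step 2: ant0:(3,1)->N->(2,1) | ant1:(3,1)->N->(2,1)
  grid max=4 at (3,1)
Step 3: ant0:(2,1)->S->(3,1) | ant1:(2,1)->S->(3,1)
  grid max=7 at (3,1)
Step 4: ant0:(3,1)->N->(2,1) | ant1:(3,1)->N->(2,1)
  grid max=6 at (3,1)

(2,1) (2,1)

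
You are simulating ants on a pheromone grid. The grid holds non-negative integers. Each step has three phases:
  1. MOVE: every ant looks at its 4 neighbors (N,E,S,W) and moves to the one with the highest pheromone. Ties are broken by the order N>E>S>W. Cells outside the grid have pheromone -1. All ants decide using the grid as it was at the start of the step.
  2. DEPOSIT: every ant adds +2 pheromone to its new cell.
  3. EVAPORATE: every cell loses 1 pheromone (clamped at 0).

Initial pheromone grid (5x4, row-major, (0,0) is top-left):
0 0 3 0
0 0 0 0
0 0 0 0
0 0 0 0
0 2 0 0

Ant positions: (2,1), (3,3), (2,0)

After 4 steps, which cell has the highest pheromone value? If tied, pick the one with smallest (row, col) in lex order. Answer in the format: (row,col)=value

Answer: (1,0)=4

Derivation:
Step 1: ant0:(2,1)->N->(1,1) | ant1:(3,3)->N->(2,3) | ant2:(2,0)->N->(1,0)
  grid max=2 at (0,2)
Step 2: ant0:(1,1)->W->(1,0) | ant1:(2,3)->N->(1,3) | ant2:(1,0)->E->(1,1)
  grid max=2 at (1,0)
Step 3: ant0:(1,0)->E->(1,1) | ant1:(1,3)->N->(0,3) | ant2:(1,1)->W->(1,0)
  grid max=3 at (1,0)
Step 4: ant0:(1,1)->W->(1,0) | ant1:(0,3)->S->(1,3) | ant2:(1,0)->E->(1,1)
  grid max=4 at (1,0)
Final grid:
  0 0 0 0
  4 4 0 1
  0 0 0 0
  0 0 0 0
  0 0 0 0
Max pheromone 4 at (1,0)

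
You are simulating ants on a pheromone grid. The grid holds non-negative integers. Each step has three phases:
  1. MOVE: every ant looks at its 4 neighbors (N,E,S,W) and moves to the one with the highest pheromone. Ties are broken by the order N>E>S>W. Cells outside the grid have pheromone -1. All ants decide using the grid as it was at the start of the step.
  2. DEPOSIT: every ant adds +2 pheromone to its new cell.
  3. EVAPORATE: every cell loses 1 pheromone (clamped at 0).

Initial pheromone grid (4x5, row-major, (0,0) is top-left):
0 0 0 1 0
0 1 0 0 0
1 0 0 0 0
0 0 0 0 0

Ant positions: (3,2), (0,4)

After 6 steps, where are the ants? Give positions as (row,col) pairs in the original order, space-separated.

Step 1: ant0:(3,2)->N->(2,2) | ant1:(0,4)->W->(0,3)
  grid max=2 at (0,3)
Step 2: ant0:(2,2)->N->(1,2) | ant1:(0,3)->E->(0,4)
  grid max=1 at (0,3)
Step 3: ant0:(1,2)->N->(0,2) | ant1:(0,4)->W->(0,3)
  grid max=2 at (0,3)
Step 4: ant0:(0,2)->E->(0,3) | ant1:(0,3)->W->(0,2)
  grid max=3 at (0,3)
Step 5: ant0:(0,3)->W->(0,2) | ant1:(0,2)->E->(0,3)
  grid max=4 at (0,3)
Step 6: ant0:(0,2)->E->(0,3) | ant1:(0,3)->W->(0,2)
  grid max=5 at (0,3)

(0,3) (0,2)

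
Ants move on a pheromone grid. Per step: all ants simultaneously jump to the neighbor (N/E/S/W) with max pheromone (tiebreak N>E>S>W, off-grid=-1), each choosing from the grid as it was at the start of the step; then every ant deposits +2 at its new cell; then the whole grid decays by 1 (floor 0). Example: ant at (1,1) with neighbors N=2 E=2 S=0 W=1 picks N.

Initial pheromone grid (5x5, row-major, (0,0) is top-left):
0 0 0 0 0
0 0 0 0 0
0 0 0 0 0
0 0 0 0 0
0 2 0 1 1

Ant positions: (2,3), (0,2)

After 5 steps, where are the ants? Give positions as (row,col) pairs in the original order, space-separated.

Step 1: ant0:(2,3)->N->(1,3) | ant1:(0,2)->E->(0,3)
  grid max=1 at (0,3)
Step 2: ant0:(1,3)->N->(0,3) | ant1:(0,3)->S->(1,3)
  grid max=2 at (0,3)
Step 3: ant0:(0,3)->S->(1,3) | ant1:(1,3)->N->(0,3)
  grid max=3 at (0,3)
Step 4: ant0:(1,3)->N->(0,3) | ant1:(0,3)->S->(1,3)
  grid max=4 at (0,3)
Step 5: ant0:(0,3)->S->(1,3) | ant1:(1,3)->N->(0,3)
  grid max=5 at (0,3)

(1,3) (0,3)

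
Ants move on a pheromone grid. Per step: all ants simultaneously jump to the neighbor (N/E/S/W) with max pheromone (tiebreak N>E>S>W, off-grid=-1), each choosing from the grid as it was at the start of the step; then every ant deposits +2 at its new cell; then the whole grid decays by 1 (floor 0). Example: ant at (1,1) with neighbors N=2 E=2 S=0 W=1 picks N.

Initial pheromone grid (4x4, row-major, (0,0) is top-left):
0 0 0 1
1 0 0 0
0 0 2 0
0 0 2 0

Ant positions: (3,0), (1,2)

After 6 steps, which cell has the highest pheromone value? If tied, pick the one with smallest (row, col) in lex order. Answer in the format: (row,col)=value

Answer: (2,2)=2

Derivation:
Step 1: ant0:(3,0)->N->(2,0) | ant1:(1,2)->S->(2,2)
  grid max=3 at (2,2)
Step 2: ant0:(2,0)->N->(1,0) | ant1:(2,2)->S->(3,2)
  grid max=2 at (2,2)
Step 3: ant0:(1,0)->N->(0,0) | ant1:(3,2)->N->(2,2)
  grid max=3 at (2,2)
Step 4: ant0:(0,0)->E->(0,1) | ant1:(2,2)->S->(3,2)
  grid max=2 at (2,2)
Step 5: ant0:(0,1)->E->(0,2) | ant1:(3,2)->N->(2,2)
  grid max=3 at (2,2)
Step 6: ant0:(0,2)->E->(0,3) | ant1:(2,2)->S->(3,2)
  grid max=2 at (2,2)
Final grid:
  0 0 0 1
  0 0 0 0
  0 0 2 0
  0 0 2 0
Max pheromone 2 at (2,2)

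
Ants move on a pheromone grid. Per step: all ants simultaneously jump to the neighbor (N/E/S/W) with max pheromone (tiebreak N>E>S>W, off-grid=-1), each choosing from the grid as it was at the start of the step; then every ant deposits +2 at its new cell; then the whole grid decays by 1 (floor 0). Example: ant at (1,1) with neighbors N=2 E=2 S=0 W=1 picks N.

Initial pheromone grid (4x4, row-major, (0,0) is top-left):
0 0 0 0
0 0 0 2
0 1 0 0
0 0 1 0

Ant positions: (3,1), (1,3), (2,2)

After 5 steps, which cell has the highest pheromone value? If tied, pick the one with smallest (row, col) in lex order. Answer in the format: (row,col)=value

Step 1: ant0:(3,1)->N->(2,1) | ant1:(1,3)->N->(0,3) | ant2:(2,2)->S->(3,2)
  grid max=2 at (2,1)
Step 2: ant0:(2,1)->N->(1,1) | ant1:(0,3)->S->(1,3) | ant2:(3,2)->N->(2,2)
  grid max=2 at (1,3)
Step 3: ant0:(1,1)->S->(2,1) | ant1:(1,3)->N->(0,3) | ant2:(2,2)->S->(3,2)
  grid max=2 at (2,1)
Step 4: ant0:(2,1)->N->(1,1) | ant1:(0,3)->S->(1,3) | ant2:(3,2)->N->(2,2)
  grid max=2 at (1,3)
Step 5: ant0:(1,1)->S->(2,1) | ant1:(1,3)->N->(0,3) | ant2:(2,2)->S->(3,2)
  grid max=2 at (2,1)
Final grid:
  0 0 0 1
  0 0 0 1
  0 2 0 0
  0 0 2 0
Max pheromone 2 at (2,1)

Answer: (2,1)=2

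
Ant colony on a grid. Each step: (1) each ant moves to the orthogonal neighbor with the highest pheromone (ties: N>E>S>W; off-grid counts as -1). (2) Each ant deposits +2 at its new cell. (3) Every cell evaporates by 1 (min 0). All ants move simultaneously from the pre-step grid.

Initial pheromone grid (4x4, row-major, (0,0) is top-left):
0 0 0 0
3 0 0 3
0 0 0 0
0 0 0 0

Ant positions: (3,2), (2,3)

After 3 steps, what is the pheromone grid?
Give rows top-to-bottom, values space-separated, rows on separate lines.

After step 1: ants at (2,2),(1,3)
  0 0 0 0
  2 0 0 4
  0 0 1 0
  0 0 0 0
After step 2: ants at (1,2),(0,3)
  0 0 0 1
  1 0 1 3
  0 0 0 0
  0 0 0 0
After step 3: ants at (1,3),(1,3)
  0 0 0 0
  0 0 0 6
  0 0 0 0
  0 0 0 0

0 0 0 0
0 0 0 6
0 0 0 0
0 0 0 0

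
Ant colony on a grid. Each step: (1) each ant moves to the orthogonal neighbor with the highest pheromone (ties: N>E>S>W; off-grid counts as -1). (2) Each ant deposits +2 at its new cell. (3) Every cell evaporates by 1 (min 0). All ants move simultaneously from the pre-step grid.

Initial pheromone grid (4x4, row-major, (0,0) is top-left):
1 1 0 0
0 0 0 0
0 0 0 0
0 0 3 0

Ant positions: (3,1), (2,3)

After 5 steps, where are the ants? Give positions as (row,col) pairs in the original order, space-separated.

Step 1: ant0:(3,1)->E->(3,2) | ant1:(2,3)->N->(1,3)
  grid max=4 at (3,2)
Step 2: ant0:(3,2)->N->(2,2) | ant1:(1,3)->N->(0,3)
  grid max=3 at (3,2)
Step 3: ant0:(2,2)->S->(3,2) | ant1:(0,3)->S->(1,3)
  grid max=4 at (3,2)
Step 4: ant0:(3,2)->N->(2,2) | ant1:(1,3)->N->(0,3)
  grid max=3 at (3,2)
Step 5: ant0:(2,2)->S->(3,2) | ant1:(0,3)->S->(1,3)
  grid max=4 at (3,2)

(3,2) (1,3)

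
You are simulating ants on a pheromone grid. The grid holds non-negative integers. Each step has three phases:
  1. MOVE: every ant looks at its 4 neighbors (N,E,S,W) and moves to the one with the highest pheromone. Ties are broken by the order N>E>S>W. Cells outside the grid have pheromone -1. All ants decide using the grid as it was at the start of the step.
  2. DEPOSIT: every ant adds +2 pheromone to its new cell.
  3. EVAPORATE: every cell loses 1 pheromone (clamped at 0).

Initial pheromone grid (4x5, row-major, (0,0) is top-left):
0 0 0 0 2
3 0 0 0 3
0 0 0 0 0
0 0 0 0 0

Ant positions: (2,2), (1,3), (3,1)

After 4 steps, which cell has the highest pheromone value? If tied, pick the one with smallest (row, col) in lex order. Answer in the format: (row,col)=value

Step 1: ant0:(2,2)->N->(1,2) | ant1:(1,3)->E->(1,4) | ant2:(3,1)->N->(2,1)
  grid max=4 at (1,4)
Step 2: ant0:(1,2)->N->(0,2) | ant1:(1,4)->N->(0,4) | ant2:(2,1)->N->(1,1)
  grid max=3 at (1,4)
Step 3: ant0:(0,2)->E->(0,3) | ant1:(0,4)->S->(1,4) | ant2:(1,1)->W->(1,0)
  grid max=4 at (1,4)
Step 4: ant0:(0,3)->E->(0,4) | ant1:(1,4)->N->(0,4) | ant2:(1,0)->N->(0,0)
  grid max=4 at (0,4)
Final grid:
  1 0 0 0 4
  1 0 0 0 3
  0 0 0 0 0
  0 0 0 0 0
Max pheromone 4 at (0,4)

Answer: (0,4)=4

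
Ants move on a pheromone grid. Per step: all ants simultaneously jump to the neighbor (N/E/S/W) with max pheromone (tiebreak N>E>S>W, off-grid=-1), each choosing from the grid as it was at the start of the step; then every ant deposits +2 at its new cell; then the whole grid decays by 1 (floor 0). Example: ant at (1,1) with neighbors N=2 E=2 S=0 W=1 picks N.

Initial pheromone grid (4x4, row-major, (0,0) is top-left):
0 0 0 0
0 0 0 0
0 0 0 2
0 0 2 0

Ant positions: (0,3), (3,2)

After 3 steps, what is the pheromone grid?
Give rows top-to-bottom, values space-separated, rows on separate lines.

After step 1: ants at (1,3),(2,2)
  0 0 0 0
  0 0 0 1
  0 0 1 1
  0 0 1 0
After step 2: ants at (2,3),(2,3)
  0 0 0 0
  0 0 0 0
  0 0 0 4
  0 0 0 0
After step 3: ants at (1,3),(1,3)
  0 0 0 0
  0 0 0 3
  0 0 0 3
  0 0 0 0

0 0 0 0
0 0 0 3
0 0 0 3
0 0 0 0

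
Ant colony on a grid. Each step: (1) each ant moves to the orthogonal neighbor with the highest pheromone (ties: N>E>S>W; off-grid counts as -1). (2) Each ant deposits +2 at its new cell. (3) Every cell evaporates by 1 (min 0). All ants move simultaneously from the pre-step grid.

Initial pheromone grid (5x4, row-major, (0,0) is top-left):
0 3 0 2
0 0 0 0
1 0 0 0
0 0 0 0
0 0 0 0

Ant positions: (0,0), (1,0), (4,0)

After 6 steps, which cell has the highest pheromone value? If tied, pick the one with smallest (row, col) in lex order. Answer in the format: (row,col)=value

Step 1: ant0:(0,0)->E->(0,1) | ant1:(1,0)->S->(2,0) | ant2:(4,0)->N->(3,0)
  grid max=4 at (0,1)
Step 2: ant0:(0,1)->E->(0,2) | ant1:(2,0)->S->(3,0) | ant2:(3,0)->N->(2,0)
  grid max=3 at (0,1)
Step 3: ant0:(0,2)->W->(0,1) | ant1:(3,0)->N->(2,0) | ant2:(2,0)->S->(3,0)
  grid max=4 at (0,1)
Step 4: ant0:(0,1)->E->(0,2) | ant1:(2,0)->S->(3,0) | ant2:(3,0)->N->(2,0)
  grid max=5 at (2,0)
Step 5: ant0:(0,2)->W->(0,1) | ant1:(3,0)->N->(2,0) | ant2:(2,0)->S->(3,0)
  grid max=6 at (2,0)
Step 6: ant0:(0,1)->E->(0,2) | ant1:(2,0)->S->(3,0) | ant2:(3,0)->N->(2,0)
  grid max=7 at (2,0)
Final grid:
  0 3 1 0
  0 0 0 0
  7 0 0 0
  6 0 0 0
  0 0 0 0
Max pheromone 7 at (2,0)

Answer: (2,0)=7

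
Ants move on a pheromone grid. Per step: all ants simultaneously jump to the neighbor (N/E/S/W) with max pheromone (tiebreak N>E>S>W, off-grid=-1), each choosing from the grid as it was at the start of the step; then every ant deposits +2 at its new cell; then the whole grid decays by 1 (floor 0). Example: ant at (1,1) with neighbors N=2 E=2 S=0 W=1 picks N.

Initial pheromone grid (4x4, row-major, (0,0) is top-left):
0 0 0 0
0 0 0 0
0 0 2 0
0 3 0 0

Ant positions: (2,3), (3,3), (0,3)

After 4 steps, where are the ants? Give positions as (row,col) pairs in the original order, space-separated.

Step 1: ant0:(2,3)->W->(2,2) | ant1:(3,3)->N->(2,3) | ant2:(0,3)->S->(1,3)
  grid max=3 at (2,2)
Step 2: ant0:(2,2)->E->(2,3) | ant1:(2,3)->W->(2,2) | ant2:(1,3)->S->(2,3)
  grid max=4 at (2,2)
Step 3: ant0:(2,3)->W->(2,2) | ant1:(2,2)->E->(2,3) | ant2:(2,3)->W->(2,2)
  grid max=7 at (2,2)
Step 4: ant0:(2,2)->E->(2,3) | ant1:(2,3)->W->(2,2) | ant2:(2,2)->E->(2,3)
  grid max=8 at (2,2)

(2,3) (2,2) (2,3)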